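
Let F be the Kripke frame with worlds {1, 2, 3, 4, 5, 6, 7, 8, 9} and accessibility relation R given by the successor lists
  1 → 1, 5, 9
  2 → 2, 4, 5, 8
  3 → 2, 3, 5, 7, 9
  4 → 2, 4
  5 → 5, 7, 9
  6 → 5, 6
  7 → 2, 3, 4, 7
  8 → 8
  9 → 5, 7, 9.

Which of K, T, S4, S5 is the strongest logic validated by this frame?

Reflexive (axiom T): yes — every world is R-related to itself.
Transitive (axiom 4): no — 1 R 5 and 5 R 7, but not 1 R 7.
Euclidean (axiom 5): no — 2 R 4 and 2 R 5, but not 4 R 5.
So F validates K, T; S4 would additionally require R to be transitive. The strongest is T.

T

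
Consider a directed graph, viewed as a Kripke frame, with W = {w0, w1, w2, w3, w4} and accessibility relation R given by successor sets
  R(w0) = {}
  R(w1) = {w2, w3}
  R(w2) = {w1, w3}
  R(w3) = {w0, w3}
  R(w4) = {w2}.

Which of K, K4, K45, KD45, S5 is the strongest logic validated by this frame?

K

Transitive (axiom 4): no — w1 R w3 and w3 R w0, but not w1 R w0.
Euclidean (axiom 5): no — w1 R w3 and w1 R w2, but not w3 R w2.
Serial (axiom D): no — w0 has no R-successor.
Reflexive (axiom T): no — w0 is not related to itself.
So F validates K; K4 would additionally require R to be transitive. The strongest is K.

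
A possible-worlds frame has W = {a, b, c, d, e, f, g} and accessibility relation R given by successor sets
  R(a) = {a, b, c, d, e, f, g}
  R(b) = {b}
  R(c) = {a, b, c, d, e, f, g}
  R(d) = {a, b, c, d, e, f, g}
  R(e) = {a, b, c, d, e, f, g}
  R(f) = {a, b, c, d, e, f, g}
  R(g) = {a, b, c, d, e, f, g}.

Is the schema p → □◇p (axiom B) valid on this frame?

No

The schema B characterises exactly the symmetric frames.
Symmetric: no — a R b but not b R a.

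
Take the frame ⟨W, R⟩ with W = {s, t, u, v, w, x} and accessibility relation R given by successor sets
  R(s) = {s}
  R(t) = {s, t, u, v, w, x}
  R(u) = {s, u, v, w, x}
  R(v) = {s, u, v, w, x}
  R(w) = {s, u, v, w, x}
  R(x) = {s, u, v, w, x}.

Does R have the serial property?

Serial: yes — every world has a successor (e.g. s R s).

Yes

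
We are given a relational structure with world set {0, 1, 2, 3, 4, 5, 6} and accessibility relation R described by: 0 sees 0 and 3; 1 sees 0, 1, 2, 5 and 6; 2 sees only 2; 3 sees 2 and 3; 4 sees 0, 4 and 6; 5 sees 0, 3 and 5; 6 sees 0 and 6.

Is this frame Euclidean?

Euclidean: no — 1 R 0 and 1 R 2, but not 0 R 2.

No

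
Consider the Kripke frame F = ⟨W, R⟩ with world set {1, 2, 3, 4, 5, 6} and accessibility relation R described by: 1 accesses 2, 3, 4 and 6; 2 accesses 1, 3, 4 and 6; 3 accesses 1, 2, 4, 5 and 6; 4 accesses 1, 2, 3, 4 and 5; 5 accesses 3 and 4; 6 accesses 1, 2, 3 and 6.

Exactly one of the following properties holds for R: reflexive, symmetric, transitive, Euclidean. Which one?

symmetric

Reflexive: no — 1 is not related to itself.
Symmetric: yes — every pair in R has its reverse in R.
Transitive: no — 1 R 3 and 3 R 5, but not 1 R 5.
Euclidean: no — 1 R 4 and 1 R 6, but not 4 R 6.
Only symmetric holds.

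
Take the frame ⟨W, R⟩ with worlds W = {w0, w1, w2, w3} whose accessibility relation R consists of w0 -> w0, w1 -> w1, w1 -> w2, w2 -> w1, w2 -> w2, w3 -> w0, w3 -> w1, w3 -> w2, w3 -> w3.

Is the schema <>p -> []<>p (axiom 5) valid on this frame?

By correspondence theory, 5 is valid on a frame iff R is Euclidean.
Euclidean: no — w3 R w0 and w3 R w1, but not w0 R w1.

No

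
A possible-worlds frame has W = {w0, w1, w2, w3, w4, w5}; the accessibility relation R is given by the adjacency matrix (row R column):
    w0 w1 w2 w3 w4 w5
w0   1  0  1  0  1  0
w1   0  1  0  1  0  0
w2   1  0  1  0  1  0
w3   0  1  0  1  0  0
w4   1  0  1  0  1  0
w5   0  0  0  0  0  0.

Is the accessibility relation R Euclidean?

Euclidean: yes — any two successors of a common world are R-related.

Yes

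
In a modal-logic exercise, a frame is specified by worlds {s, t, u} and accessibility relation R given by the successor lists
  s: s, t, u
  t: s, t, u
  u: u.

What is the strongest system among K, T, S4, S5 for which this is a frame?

S4

Reflexive (axiom T): yes — every world is R-related to itself.
Transitive (axiom 4): yes — every two-step R-path is closed by a direct edge.
Euclidean (axiom 5): no — s R u and s R t, but not u R t.
So F validates K, T, S4; S5 would additionally require R to be Euclidean. The strongest is S4.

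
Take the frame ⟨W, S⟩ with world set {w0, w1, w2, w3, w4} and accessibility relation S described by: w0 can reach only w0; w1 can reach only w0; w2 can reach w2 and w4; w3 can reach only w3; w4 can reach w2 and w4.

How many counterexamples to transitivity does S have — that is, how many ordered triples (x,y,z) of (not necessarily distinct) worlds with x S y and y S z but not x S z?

0

S is transitive; there are no such tuples.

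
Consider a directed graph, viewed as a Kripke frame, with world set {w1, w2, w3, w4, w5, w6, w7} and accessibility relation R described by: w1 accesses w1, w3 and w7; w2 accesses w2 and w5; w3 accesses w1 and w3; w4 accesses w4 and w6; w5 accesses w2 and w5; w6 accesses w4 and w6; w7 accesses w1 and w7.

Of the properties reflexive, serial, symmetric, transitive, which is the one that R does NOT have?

transitive

Reflexive: yes — every world is R-related to itself.
Serial: yes — every world has a successor (e.g. w1 R w1).
Symmetric: yes — every pair in R has its reverse in R.
Transitive: no — w3 R w1 and w1 R w7, but not w3 R w7.
Only transitive fails.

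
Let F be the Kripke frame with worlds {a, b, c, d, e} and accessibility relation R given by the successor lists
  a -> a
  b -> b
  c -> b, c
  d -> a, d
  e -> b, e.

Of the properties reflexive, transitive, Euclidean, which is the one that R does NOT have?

Reflexive: yes — every world is R-related to itself.
Transitive: yes — every two-step R-path is closed by a direct edge.
Euclidean: no — c R b and c R c, but not b R c.
Only Euclidean fails.

Euclidean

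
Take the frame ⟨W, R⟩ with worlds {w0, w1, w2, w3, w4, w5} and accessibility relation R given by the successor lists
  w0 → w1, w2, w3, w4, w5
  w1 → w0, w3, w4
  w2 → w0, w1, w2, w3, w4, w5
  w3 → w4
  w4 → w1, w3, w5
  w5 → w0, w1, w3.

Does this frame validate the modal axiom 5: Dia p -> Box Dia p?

No

The schema 5 characterises exactly the Euclidean frames.
Euclidean: no — w0 R w1 and w0 R w2, but not w1 R w2.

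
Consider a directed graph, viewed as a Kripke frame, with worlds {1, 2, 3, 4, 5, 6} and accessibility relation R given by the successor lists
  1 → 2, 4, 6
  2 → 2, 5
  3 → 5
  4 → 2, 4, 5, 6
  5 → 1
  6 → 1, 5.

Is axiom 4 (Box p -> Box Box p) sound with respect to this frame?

No

Axiom 4 corresponds to the accessibility relation being transitive.
Transitive: no — 1 R 2 and 2 R 5, but not 1 R 5.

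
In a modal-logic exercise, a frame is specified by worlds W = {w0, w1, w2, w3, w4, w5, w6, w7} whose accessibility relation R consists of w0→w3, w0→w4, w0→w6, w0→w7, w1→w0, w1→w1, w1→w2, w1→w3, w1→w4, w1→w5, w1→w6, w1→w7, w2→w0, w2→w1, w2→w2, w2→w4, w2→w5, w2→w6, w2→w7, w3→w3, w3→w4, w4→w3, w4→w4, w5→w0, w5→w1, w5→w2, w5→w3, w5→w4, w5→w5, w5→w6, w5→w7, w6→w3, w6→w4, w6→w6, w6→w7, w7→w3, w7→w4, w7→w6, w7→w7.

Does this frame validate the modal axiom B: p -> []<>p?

No

The schema B characterises exactly the symmetric frames.
Symmetric: no — w0 R w3 but not w3 R w0.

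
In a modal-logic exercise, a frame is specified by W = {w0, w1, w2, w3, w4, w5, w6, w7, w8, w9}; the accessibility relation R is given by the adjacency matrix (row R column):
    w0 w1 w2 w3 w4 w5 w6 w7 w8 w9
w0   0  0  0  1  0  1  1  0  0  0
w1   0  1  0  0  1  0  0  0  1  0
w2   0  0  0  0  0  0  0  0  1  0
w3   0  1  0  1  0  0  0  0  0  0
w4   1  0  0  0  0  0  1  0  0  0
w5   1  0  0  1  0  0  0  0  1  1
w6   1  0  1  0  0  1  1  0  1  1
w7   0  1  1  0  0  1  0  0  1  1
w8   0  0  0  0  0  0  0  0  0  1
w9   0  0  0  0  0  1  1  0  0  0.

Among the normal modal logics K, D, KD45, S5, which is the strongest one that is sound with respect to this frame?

Serial (axiom D): yes — every world has a successor (e.g. w0 R w3).
Euclidean (axiom 5): no — w0 R w3 and w0 R w5, but not w3 R w5.
Transitive (axiom 4): no — w0 R w3 and w3 R w1, but not w0 R w1.
Reflexive (axiom T): no — w0 is not related to itself.
So F validates K, D; KD45 would additionally require R to be Euclidean and transitive. The strongest is D.

D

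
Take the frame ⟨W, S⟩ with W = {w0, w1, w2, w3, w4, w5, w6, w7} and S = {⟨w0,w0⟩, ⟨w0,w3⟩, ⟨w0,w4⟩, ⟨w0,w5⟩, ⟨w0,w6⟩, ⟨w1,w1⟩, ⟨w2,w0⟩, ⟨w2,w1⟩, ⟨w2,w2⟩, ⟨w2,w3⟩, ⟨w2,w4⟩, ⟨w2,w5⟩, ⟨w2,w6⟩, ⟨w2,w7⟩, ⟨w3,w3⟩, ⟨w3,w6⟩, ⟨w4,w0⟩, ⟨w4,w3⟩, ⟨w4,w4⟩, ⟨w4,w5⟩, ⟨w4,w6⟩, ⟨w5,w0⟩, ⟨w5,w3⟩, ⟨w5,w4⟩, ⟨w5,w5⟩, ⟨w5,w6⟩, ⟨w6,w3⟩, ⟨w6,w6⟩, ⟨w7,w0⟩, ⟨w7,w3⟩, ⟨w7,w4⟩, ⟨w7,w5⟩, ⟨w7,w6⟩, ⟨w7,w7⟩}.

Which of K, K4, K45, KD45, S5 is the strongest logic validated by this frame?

Transitive (axiom 4): yes — every two-step S-path is closed by a direct edge.
Euclidean (axiom 5): no — w0 S w3 and w0 S w4, but not w3 S w4.
Serial (axiom D): yes — every world has a successor (e.g. w0 S w0).
Reflexive (axiom T): yes — every world is S-related to itself.
So F validates K, K4; K45 would additionally require S to be Euclidean. The strongest is K4.

K4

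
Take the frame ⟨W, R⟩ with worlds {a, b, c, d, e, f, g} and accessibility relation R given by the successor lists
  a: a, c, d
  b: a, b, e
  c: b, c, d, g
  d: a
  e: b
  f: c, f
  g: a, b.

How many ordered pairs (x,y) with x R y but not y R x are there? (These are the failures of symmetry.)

8

Enumerating: (a,c), (b,a), (c,b), (c,d), (c,g), (f,c), (g,a), (g,b).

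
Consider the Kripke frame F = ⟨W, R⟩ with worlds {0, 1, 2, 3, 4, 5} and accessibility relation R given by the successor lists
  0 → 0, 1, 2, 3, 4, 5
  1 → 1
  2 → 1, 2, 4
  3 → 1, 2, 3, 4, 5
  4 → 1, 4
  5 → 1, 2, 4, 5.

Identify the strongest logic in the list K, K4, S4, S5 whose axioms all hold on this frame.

Transitive (axiom 4): yes — every two-step R-path is closed by a direct edge.
Reflexive (axiom T): yes — every world is R-related to itself.
Euclidean (axiom 5): no — 0 R 1 and 0 R 2, but not 1 R 2.
So F validates K, K4, S4; S5 would additionally require R to be Euclidean. The strongest is S4.

S4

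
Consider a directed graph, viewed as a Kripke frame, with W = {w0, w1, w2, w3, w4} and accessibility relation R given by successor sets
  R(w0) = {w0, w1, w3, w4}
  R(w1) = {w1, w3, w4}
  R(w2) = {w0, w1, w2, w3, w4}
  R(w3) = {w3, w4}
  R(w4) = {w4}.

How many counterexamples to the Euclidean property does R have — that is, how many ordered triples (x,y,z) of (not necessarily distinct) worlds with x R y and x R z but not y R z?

Enumerating: (w0,w1,w0), (w0,w3,w0), (w0,w3,w1), (w0,w4,w0), (w0,w4,w1), (w0,w4,w3), (w1,w3,w1), (w1,w4,w1), (w1,w4,w3), (w2,w0,w2), (w2,w1,w0), (w2,w1,w2), … and 8 more.
Total: 20.

20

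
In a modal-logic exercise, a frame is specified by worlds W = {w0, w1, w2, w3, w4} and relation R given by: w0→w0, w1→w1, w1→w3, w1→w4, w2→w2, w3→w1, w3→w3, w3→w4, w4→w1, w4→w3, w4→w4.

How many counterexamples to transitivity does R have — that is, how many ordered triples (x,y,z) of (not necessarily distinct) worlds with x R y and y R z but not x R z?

R is transitive; there are no such tuples.

0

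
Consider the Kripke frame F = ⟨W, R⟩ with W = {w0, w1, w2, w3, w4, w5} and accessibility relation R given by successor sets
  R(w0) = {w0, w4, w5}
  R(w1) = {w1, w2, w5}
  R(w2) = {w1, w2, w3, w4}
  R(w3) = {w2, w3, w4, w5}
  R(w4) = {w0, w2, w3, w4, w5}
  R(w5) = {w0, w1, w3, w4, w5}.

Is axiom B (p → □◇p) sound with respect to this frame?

Yes

By correspondence theory, B is valid on a frame iff R is symmetric.
Symmetric: yes — every pair in R has its reverse in R.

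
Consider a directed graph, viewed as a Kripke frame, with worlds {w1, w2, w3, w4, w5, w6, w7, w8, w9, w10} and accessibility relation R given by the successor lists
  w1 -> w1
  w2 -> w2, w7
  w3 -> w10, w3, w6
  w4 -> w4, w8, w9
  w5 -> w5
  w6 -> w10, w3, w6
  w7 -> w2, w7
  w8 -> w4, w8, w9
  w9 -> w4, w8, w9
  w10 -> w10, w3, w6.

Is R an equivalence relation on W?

Reflexive: yes — every world is R-related to itself.
Symmetric: yes — every pair in R has its reverse in R.
Transitive: yes — every two-step R-path is closed by a direct edge.
So R is an equivalence relation.

Yes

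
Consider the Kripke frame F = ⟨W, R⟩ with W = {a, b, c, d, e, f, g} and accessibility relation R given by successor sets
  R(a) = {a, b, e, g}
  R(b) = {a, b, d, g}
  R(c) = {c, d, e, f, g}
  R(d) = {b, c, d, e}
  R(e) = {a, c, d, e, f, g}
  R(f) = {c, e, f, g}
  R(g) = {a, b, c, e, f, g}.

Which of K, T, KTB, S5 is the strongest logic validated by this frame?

KTB

Reflexive (axiom T): yes — every world is R-related to itself.
Symmetric (axiom B): yes — every pair in R has its reverse in R.
Euclidean (axiom 5): no — a R b and a R e, but not b R e.
So F validates K, T, KTB; S5 would additionally require R to be Euclidean. The strongest is KTB.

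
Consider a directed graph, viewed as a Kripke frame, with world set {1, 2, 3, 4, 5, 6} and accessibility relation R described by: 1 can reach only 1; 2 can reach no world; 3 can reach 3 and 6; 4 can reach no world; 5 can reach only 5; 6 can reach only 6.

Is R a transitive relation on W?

Yes

Transitive: yes — every two-step R-path is closed by a direct edge.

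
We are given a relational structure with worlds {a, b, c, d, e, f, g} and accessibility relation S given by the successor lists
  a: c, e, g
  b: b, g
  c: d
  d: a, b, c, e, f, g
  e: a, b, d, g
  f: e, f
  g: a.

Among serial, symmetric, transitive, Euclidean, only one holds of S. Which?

Serial: yes — every world has a successor (e.g. a S c).
Symmetric: no — a S c but not c S a.
Transitive: no — a S c and c S d, but not a S d.
Euclidean: no — a S c and a S e, but not c S e.
Only serial holds.

serial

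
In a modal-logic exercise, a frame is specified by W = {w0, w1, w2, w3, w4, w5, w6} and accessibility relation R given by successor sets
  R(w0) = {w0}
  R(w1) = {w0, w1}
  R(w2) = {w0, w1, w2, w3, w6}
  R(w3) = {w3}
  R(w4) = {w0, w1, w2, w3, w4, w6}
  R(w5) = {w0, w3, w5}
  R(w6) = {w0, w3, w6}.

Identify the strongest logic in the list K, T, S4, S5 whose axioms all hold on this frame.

Reflexive (axiom T): yes — every world is R-related to itself.
Transitive (axiom 4): yes — every two-step R-path is closed by a direct edge.
Euclidean (axiom 5): no — w2 R w0 and w2 R w1, but not w0 R w1.
So F validates K, T, S4; S5 would additionally require R to be Euclidean. The strongest is S4.

S4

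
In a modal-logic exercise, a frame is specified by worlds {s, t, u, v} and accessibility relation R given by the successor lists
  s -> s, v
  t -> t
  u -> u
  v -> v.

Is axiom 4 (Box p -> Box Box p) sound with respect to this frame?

Yes

The schema 4 characterises exactly the transitive frames.
Transitive: yes — every two-step R-path is closed by a direct edge.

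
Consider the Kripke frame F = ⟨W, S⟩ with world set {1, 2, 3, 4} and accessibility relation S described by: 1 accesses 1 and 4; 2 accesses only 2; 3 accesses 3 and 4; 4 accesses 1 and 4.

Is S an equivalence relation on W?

No

Reflexive: yes — every world is S-related to itself.
Symmetric: no — 3 S 4 but not 4 S 3.
Transitive: no — 3 S 4 and 4 S 1, but not 3 S 1.
So S is not an equivalence relation.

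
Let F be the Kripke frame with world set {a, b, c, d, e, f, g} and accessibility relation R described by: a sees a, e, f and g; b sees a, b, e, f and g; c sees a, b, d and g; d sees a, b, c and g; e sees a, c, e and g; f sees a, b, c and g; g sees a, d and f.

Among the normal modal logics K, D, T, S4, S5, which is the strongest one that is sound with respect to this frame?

D

Serial (axiom D): yes — every world has a successor (e.g. a R a).
Reflexive (axiom T): no — c is not related to itself.
Transitive (axiom 4): no — a R e and e R c, but not a R c.
Euclidean (axiom 5): no — a R e and a R f, but not e R f.
So F validates K, D; T would additionally require R to be reflexive. The strongest is D.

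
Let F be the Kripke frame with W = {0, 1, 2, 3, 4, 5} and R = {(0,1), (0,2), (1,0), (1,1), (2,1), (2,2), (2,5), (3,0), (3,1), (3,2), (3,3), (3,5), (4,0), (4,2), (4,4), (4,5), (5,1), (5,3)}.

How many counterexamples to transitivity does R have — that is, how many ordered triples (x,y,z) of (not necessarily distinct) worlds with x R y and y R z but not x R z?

Enumerating: (0,1,0), (0,2,5), (1,0,2), (2,1,0), (2,5,3), (4,0,1), (4,2,1), (4,5,1), (4,5,3), (5,1,0), (5,3,0), (5,3,2), (5,3,5).

13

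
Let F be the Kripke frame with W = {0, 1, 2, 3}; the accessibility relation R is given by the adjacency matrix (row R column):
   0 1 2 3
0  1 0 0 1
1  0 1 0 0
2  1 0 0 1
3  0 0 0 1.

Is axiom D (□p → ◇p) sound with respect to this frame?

The schema D characterises exactly the serial frames.
Serial: yes — every world has a successor (e.g. 0 R 0).

Yes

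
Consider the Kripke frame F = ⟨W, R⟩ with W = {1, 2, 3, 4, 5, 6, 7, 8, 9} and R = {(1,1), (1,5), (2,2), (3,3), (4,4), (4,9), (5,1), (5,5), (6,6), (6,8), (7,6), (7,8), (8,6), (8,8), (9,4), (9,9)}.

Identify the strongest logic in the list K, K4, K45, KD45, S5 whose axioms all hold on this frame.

Transitive (axiom 4): yes — every two-step R-path is closed by a direct edge.
Euclidean (axiom 5): yes — any two successors of a common world are R-related.
Serial (axiom D): yes — every world has a successor (e.g. 1 R 1).
Reflexive (axiom T): no — 7 is not related to itself.
So F validates K, K4, K45, KD45; S5 would additionally require R to be reflexive. The strongest is KD45.

KD45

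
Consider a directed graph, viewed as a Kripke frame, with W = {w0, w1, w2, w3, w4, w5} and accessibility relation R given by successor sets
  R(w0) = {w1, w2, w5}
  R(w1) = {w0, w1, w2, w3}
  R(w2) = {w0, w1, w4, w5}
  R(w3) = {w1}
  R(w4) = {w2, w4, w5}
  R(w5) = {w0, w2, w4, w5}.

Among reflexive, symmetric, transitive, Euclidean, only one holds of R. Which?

symmetric

Reflexive: no — w0 is not related to itself.
Symmetric: yes — every pair in R has its reverse in R.
Transitive: no — w0 R w1 and w1 R w3, but not w0 R w3.
Euclidean: no — w0 R w1 and w0 R w5, but not w1 R w5.
Only symmetric holds.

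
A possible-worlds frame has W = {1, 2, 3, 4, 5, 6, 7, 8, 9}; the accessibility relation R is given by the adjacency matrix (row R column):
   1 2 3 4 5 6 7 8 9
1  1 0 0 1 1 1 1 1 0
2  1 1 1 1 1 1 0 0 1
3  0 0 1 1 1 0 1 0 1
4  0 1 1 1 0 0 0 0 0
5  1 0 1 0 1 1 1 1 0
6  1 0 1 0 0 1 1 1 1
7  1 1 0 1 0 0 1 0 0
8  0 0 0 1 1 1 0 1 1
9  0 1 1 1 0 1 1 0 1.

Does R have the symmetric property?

No

Symmetric: no — 1 R 4 but not 4 R 1.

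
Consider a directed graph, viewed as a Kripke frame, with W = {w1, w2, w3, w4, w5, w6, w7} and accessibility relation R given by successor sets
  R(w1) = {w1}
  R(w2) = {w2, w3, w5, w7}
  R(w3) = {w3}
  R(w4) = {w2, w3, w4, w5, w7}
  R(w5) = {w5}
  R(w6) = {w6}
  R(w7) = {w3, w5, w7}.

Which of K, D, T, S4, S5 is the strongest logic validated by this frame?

S4

Serial (axiom D): yes — every world has a successor (e.g. w1 R w1).
Reflexive (axiom T): yes — every world is R-related to itself.
Transitive (axiom 4): yes — every two-step R-path is closed by a direct edge.
Euclidean (axiom 5): no — w2 R w3 and w2 R w5, but not w3 R w5.
So F validates K, D, T, S4; S5 would additionally require R to be Euclidean. The strongest is S4.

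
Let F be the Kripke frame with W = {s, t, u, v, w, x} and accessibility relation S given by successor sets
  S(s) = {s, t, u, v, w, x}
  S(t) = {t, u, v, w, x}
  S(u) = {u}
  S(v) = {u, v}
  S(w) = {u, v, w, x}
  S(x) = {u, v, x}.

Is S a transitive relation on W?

Transitive: yes — every two-step S-path is closed by a direct edge.

Yes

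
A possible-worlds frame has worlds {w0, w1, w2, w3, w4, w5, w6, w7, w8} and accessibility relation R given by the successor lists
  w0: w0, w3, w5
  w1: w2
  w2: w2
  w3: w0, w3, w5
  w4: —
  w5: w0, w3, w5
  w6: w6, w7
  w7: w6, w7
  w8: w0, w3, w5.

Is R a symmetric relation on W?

No

Symmetric: no — w1 R w2 but not w2 R w1.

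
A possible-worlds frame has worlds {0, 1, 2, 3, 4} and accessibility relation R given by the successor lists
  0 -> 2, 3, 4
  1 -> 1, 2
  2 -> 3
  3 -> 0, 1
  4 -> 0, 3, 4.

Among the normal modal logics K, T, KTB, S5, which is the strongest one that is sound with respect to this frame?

Reflexive (axiom T): no — 0 is not related to itself.
Symmetric (axiom B): no — 0 R 2 but not 2 R 0.
Euclidean (axiom 5): no — 0 R 2 and 0 R 4, but not 2 R 4.
So F validates K; T would additionally require R to be reflexive. The strongest is K.

K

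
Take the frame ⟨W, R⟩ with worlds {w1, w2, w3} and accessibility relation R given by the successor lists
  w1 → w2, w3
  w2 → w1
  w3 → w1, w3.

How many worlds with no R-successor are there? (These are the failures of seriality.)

0

R is serial; there are no such worlds.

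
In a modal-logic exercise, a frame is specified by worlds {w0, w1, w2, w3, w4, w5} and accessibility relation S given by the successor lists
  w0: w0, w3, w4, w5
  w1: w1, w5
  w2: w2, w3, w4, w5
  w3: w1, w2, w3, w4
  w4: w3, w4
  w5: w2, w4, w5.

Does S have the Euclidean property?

Euclidean: no — w0 S w3 and w0 S w5, but not w3 S w5.

No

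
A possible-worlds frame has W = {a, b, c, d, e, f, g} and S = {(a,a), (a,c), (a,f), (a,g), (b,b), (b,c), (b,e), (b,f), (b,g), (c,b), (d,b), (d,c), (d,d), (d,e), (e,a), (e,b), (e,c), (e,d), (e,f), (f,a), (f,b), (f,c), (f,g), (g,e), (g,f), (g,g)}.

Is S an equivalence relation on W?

Reflexive: no — c is not related to itself.
Symmetric: no — a S c but not c S a.
Transitive: no — a S c and c S b, but not a S b.
So S is not an equivalence relation.

No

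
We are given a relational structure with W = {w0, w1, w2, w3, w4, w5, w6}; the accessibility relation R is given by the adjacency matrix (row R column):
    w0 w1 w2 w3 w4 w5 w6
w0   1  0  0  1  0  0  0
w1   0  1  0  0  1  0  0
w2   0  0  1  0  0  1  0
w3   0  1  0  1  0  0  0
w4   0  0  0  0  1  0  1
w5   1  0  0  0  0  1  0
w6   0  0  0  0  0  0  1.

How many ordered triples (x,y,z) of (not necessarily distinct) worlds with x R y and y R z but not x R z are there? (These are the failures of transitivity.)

Enumerating: (w0,w3,w1), (w1,w4,w6), (w2,w5,w0), (w3,w1,w4), (w5,w0,w3).

5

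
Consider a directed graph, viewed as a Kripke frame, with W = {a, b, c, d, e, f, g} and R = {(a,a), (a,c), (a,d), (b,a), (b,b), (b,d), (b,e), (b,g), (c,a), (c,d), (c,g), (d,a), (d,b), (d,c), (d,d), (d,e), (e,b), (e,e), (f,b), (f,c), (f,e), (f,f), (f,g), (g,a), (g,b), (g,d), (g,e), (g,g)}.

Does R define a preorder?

No

Reflexive: no — c is not related to itself.
Transitive: no — a R c and c R g, but not a R g.
So R is not a preorder.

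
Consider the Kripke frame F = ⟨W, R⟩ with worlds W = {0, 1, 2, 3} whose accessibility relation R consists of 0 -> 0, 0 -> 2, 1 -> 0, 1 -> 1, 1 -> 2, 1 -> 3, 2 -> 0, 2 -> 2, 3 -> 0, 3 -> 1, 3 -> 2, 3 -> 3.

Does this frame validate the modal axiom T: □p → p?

Yes

The schema T characterises exactly the reflexive frames.
Reflexive: yes — every world is R-related to itself.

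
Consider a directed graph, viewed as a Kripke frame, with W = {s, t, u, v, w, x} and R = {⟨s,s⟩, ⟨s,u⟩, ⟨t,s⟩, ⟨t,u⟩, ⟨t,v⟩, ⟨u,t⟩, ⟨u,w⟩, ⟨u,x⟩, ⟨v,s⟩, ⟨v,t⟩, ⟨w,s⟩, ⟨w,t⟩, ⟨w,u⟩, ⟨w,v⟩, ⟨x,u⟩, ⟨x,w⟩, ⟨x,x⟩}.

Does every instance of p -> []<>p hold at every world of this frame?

No

Axiom B corresponds to the accessibility relation being symmetric.
Symmetric: no — s R u but not u R s.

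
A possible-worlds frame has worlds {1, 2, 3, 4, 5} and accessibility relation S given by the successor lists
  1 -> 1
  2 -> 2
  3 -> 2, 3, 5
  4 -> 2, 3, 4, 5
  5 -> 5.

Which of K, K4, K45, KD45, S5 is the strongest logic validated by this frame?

K4

Transitive (axiom 4): yes — every two-step S-path is closed by a direct edge.
Euclidean (axiom 5): no — 3 S 2 and 3 S 5, but not 2 S 5.
Serial (axiom D): yes — every world has a successor (e.g. 1 S 1).
Reflexive (axiom T): yes — every world is S-related to itself.
So F validates K, K4; K45 would additionally require S to be Euclidean. The strongest is K4.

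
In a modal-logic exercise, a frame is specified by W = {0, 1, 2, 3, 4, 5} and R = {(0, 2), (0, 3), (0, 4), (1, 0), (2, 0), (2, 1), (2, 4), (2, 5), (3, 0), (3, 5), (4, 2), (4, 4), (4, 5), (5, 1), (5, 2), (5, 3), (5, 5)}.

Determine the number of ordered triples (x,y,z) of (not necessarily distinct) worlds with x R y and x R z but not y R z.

Enumerating: (0,2,2), (0,2,3), (0,3,2), (0,3,3), (0,3,4), (0,4,3), (1,0,0), (2,0,0), (2,0,1), (2,0,5), (2,1,1), (2,1,4), … and 19 more.
Total: 31.

31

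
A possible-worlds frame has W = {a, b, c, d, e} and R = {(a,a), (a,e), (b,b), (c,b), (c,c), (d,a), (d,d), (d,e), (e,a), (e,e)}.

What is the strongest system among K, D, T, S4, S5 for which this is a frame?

Serial (axiom D): yes — every world has a successor (e.g. a R a).
Reflexive (axiom T): yes — every world is R-related to itself.
Transitive (axiom 4): yes — every two-step R-path is closed by a direct edge.
Euclidean (axiom 5): no — c R b and c R c, but not b R c.
So F validates K, D, T, S4; S5 would additionally require R to be Euclidean. The strongest is S4.

S4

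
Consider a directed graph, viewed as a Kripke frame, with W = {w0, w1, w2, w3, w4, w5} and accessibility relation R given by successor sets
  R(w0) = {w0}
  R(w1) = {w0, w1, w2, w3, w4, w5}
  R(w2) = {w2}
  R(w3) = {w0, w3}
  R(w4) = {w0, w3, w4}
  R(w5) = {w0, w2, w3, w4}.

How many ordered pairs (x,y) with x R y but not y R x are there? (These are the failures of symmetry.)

Enumerating: (w1,w0), (w1,w2), (w1,w3), (w1,w4), (w1,w5), (w3,w0), (w4,w0), (w4,w3), (w5,w0), (w5,w2), (w5,w3), (w5,w4).

12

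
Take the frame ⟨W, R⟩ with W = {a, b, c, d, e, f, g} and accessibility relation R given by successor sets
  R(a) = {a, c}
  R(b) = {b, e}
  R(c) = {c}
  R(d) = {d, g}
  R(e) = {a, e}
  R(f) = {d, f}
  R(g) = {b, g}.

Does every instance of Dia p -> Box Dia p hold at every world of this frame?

By correspondence theory, 5 is valid on a frame iff R is Euclidean.
Euclidean: no — a R c and a R a, but not c R a.

No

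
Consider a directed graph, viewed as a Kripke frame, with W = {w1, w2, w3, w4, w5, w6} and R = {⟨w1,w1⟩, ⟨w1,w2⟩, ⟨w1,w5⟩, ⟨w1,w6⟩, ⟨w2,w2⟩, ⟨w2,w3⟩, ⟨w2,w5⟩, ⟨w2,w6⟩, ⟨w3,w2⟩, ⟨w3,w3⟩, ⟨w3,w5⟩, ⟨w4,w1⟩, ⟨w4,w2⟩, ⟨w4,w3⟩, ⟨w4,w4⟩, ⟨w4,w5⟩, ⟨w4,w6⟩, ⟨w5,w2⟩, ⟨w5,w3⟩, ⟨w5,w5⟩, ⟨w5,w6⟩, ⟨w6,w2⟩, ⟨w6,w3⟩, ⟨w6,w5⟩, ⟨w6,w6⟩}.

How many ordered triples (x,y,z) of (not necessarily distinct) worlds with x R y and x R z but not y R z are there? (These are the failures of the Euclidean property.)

17

Enumerating: (w1,w2,w1), (w1,w5,w1), (w1,w6,w1), (w2,w3,w6), (w4,w1,w3), (w4,w1,w4), (w4,w2,w1), (w4,w2,w4), (w4,w3,w1), (w4,w3,w4), (w4,w3,w6), (w4,w5,w1), (w4,w5,w4), (w4,w6,w1), (w4,w6,w4), (w5,w3,w6), (w6,w3,w6).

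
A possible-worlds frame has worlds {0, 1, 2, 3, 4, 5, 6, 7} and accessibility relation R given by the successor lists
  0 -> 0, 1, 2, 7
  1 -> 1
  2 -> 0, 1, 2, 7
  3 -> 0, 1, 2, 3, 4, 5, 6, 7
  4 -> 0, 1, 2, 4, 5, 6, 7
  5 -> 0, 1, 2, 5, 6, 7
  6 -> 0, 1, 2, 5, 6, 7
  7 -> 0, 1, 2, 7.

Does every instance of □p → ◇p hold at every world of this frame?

Yes

Axiom D corresponds to the accessibility relation being serial.
Serial: yes — every world has a successor (e.g. 0 R 0).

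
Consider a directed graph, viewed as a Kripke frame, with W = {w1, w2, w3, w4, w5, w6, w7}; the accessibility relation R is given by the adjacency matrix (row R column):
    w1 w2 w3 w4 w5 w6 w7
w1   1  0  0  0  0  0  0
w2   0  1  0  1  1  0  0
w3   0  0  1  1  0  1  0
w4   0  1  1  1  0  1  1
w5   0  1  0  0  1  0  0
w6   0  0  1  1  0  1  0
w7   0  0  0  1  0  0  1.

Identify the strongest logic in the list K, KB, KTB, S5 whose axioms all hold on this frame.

Symmetric (axiom B): yes — every pair in R has its reverse in R.
Reflexive (axiom T): yes — every world is R-related to itself.
Euclidean (axiom 5): no — w2 R w4 and w2 R w5, but not w4 R w5.
So F validates K, KB, KTB; S5 would additionally require R to be Euclidean. The strongest is KTB.

KTB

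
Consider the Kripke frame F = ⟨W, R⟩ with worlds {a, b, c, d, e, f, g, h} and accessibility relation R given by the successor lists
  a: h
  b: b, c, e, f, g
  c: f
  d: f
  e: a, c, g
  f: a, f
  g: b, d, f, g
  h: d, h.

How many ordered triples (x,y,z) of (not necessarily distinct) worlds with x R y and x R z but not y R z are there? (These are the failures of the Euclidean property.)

Enumerating: (b,c,b), (b,c,c), (b,c,e), (b,c,g), (b,e,b), (b,e,e), (b,e,f), (b,f,b), (b,f,c), (b,f,e), (b,f,g), (b,g,c), … and 20 more.
Total: 32.

32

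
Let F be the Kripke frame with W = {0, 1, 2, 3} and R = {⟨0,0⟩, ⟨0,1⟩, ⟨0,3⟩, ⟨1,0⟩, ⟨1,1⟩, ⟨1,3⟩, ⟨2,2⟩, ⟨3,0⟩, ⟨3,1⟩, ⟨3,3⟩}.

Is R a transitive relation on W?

Yes

Transitive: yes — every two-step R-path is closed by a direct edge.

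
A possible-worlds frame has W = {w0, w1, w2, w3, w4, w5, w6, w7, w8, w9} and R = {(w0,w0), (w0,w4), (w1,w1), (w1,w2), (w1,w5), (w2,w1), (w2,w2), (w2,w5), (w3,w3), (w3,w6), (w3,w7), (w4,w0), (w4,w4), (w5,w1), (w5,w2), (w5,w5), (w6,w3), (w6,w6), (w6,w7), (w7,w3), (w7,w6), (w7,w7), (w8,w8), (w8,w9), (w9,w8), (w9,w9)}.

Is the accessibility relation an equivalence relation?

Reflexive: yes — every world is R-related to itself.
Symmetric: yes — every pair in R has its reverse in R.
Transitive: yes — every two-step R-path is closed by a direct edge.
So R is an equivalence relation.

Yes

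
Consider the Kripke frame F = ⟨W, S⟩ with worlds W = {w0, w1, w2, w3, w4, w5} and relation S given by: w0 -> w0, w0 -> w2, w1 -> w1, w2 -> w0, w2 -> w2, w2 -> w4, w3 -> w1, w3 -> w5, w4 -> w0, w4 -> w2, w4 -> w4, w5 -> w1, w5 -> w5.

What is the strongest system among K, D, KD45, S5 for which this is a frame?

D

Serial (axiom D): yes — every world has a successor (e.g. w0 S w0).
Euclidean (axiom 5): no — w2 S w0 and w2 S w4, but not w0 S w4.
Transitive (axiom 4): no — w0 S w2 and w2 S w4, but not w0 S w4.
Reflexive (axiom T): no — w3 is not related to itself.
So F validates K, D; KD45 would additionally require S to be Euclidean and transitive. The strongest is D.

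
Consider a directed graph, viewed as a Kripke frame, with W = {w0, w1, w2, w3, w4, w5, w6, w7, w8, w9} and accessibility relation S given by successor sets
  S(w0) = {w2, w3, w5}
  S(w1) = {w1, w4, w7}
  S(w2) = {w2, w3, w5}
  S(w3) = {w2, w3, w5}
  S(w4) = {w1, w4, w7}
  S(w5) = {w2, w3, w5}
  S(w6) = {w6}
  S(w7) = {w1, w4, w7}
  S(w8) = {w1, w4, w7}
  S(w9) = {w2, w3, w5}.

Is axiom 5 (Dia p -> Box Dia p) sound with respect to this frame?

Axiom 5 corresponds to the accessibility relation being Euclidean.
Euclidean: yes — any two successors of a common world are S-related.

Yes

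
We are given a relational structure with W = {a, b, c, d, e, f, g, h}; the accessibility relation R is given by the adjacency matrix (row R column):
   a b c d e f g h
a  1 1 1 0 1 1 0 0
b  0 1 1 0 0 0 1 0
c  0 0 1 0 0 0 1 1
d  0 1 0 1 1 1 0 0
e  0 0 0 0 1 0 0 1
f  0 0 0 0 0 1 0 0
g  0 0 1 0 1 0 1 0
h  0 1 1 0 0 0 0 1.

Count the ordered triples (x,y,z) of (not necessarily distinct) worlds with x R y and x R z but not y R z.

Enumerating: (a,b,a), (a,b,e), (a,b,f), (a,c,a), (a,c,b), (a,c,e), (a,c,f), (a,e,a), (a,e,b), (a,e,c), (a,e,f), (a,f,a), … and 22 more.
Total: 34.

34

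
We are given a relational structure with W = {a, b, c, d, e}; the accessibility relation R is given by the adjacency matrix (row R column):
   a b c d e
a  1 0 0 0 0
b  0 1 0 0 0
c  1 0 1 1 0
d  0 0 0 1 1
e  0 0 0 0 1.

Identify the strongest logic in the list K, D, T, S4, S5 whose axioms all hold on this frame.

T

Serial (axiom D): yes — every world has a successor (e.g. a R a).
Reflexive (axiom T): yes — every world is R-related to itself.
Transitive (axiom 4): no — c R d and d R e, but not c R e.
Euclidean (axiom 5): no — c R a and c R d, but not a R d.
So F validates K, D, T; S4 would additionally require R to be transitive. The strongest is T.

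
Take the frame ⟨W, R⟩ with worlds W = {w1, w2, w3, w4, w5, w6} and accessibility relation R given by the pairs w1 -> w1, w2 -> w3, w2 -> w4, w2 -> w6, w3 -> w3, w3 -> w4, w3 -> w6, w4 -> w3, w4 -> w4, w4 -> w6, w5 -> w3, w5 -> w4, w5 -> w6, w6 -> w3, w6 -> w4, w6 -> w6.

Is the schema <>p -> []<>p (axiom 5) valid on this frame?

By correspondence theory, 5 is valid on a frame iff R is Euclidean.
Euclidean: yes — any two successors of a common world are R-related.

Yes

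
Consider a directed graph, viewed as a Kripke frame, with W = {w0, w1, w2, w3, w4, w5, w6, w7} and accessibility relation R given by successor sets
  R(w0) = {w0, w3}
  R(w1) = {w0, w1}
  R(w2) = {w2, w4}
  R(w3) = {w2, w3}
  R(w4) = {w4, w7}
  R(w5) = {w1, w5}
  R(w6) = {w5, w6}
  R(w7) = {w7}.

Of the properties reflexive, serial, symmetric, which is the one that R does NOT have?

symmetric

Reflexive: yes — every world is R-related to itself.
Serial: yes — every world has a successor (e.g. w0 R w0).
Symmetric: no — w0 R w3 but not w3 R w0.
Only symmetric fails.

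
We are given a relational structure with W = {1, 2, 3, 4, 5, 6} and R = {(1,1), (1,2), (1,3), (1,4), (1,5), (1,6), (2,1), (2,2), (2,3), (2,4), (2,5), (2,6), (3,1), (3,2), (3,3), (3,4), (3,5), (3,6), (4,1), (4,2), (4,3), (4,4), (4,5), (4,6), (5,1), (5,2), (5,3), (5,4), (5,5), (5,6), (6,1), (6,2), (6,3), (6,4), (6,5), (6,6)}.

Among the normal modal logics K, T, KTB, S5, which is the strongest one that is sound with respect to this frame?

S5

Reflexive (axiom T): yes — every world is R-related to itself.
Symmetric (axiom B): yes — every pair in R has its reverse in R.
Euclidean (axiom 5): yes — any two successors of a common world are R-related.
So F validates K, T, KTB, S5. The strongest is S5.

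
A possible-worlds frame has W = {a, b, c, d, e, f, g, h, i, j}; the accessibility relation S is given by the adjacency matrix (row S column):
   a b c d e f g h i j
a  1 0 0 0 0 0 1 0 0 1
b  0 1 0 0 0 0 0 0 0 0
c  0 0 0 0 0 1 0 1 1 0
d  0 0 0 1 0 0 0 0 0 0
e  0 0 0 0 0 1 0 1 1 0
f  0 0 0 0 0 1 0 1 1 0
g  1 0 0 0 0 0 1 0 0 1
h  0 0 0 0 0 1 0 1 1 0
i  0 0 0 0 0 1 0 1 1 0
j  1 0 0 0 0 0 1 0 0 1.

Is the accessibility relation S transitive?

Yes

Transitive: yes — every two-step S-path is closed by a direct edge.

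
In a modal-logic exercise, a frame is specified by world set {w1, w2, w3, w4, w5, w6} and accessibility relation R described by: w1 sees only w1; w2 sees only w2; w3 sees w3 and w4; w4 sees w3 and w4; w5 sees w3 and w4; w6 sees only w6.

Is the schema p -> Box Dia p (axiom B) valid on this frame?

No

Axiom B corresponds to the accessibility relation being symmetric.
Symmetric: no — w5 R w3 but not w3 R w5.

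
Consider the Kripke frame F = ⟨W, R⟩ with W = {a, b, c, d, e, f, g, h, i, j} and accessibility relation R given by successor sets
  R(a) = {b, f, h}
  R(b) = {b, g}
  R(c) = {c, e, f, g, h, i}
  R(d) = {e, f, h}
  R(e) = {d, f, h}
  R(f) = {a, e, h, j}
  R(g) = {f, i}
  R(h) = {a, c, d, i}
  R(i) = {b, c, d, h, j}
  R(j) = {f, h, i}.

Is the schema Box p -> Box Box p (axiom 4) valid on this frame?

By correspondence theory, 4 is valid on a frame iff R is transitive.
Transitive: no — a R b and b R g, but not a R g.

No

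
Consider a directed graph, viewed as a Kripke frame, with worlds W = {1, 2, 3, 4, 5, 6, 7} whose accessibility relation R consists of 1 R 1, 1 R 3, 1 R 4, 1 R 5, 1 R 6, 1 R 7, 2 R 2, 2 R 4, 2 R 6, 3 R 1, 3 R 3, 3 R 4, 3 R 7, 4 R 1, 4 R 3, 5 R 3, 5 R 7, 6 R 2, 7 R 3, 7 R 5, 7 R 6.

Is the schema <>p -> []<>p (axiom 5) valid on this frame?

Axiom 5 corresponds to the accessibility relation being Euclidean.
Euclidean: no — 1 R 3 and 1 R 5, but not 3 R 5.

No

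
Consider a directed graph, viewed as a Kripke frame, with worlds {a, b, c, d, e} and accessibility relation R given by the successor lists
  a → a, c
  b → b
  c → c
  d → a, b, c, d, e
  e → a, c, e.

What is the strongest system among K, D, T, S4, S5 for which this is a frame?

Serial (axiom D): yes — every world has a successor (e.g. a R a).
Reflexive (axiom T): yes — every world is R-related to itself.
Transitive (axiom 4): yes — every two-step R-path is closed by a direct edge.
Euclidean (axiom 5): no — d R a and d R b, but not a R b.
So F validates K, D, T, S4; S5 would additionally require R to be Euclidean. The strongest is S4.

S4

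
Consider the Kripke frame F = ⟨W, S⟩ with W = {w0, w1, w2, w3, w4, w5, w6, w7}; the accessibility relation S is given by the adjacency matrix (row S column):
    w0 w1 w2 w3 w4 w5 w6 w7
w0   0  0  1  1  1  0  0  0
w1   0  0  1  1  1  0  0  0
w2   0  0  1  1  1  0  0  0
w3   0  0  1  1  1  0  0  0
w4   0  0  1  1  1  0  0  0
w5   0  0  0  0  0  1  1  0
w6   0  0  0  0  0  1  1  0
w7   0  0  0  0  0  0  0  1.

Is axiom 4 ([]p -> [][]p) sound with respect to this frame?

Yes

By correspondence theory, 4 is valid on a frame iff S is transitive.
Transitive: yes — every two-step S-path is closed by a direct edge.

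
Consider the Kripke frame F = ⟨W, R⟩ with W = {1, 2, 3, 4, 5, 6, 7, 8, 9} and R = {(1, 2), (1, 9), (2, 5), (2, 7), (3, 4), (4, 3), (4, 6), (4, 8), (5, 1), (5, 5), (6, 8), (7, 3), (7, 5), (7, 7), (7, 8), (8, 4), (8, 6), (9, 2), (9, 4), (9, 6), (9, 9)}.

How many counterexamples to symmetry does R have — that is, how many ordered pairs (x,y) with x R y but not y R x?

Enumerating: (1,2), (1,9), (2,5), (2,7), (4,6), (5,1), (7,3), (7,5), (7,8), (9,2), (9,4), (9,6).

12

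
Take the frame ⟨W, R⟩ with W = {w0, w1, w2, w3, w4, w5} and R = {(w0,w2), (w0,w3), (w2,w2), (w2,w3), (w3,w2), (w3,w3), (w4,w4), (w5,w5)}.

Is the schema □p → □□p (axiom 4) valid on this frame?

Yes

The schema 4 characterises exactly the transitive frames.
Transitive: yes — every two-step R-path is closed by a direct edge.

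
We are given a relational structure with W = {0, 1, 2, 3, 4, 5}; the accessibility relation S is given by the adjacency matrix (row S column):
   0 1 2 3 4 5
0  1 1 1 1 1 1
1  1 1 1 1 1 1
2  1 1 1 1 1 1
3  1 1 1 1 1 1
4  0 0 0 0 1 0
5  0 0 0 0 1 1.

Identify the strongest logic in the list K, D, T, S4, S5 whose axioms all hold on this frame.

S4

Serial (axiom D): yes — every world has a successor (e.g. 0 S 0).
Reflexive (axiom T): yes — every world is S-related to itself.
Transitive (axiom 4): yes — every two-step S-path is closed by a direct edge.
Euclidean (axiom 5): no — 0 S 4 and 0 S 1, but not 4 S 1.
So F validates K, D, T, S4; S5 would additionally require S to be Euclidean. The strongest is S4.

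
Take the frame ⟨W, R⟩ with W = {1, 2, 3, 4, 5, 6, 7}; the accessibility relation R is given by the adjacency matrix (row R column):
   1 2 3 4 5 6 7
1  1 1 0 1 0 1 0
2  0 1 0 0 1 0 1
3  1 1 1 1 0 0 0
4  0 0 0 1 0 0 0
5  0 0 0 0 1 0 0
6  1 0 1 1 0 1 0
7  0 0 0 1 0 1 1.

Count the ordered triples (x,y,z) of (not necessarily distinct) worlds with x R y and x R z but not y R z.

Enumerating: (1,2,1), (1,2,4), (1,2,6), (1,4,1), (1,4,2), (1,4,6), (1,6,2), (2,5,2), (2,5,7), (2,7,2), (2,7,5), (3,1,3), … and 14 more.
Total: 26.

26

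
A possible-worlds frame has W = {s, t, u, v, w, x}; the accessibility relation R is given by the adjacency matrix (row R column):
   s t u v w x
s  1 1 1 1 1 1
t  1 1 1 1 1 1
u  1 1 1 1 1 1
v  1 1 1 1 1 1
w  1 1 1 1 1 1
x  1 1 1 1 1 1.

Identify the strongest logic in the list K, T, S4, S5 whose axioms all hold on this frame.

Reflexive (axiom T): yes — every world is R-related to itself.
Transitive (axiom 4): yes — every two-step R-path is closed by a direct edge.
Euclidean (axiom 5): yes — any two successors of a common world are R-related.
So F validates K, T, S4, S5. The strongest is S5.

S5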